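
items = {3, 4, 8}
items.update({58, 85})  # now {3, 4, 8, 58, 85}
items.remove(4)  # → {3, 8, 58, 85}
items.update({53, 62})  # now {3, 8, 53, 58, 62, 85}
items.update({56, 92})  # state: {3, 8, 53, 56, 58, 62, 85, 92}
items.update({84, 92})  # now {3, 8, 53, 56, 58, 62, 84, 85, 92}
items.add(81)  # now {3, 8, 53, 56, 58, 62, 81, 84, 85, 92}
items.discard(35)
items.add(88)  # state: {3, 8, 53, 56, 58, 62, 81, 84, 85, 88, 92}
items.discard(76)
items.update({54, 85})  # {3, 8, 53, 54, 56, 58, 62, 81, 84, 85, 88, 92}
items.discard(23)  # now {3, 8, 53, 54, 56, 58, 62, 81, 84, 85, 88, 92}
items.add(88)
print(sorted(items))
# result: [3, 8, 53, 54, 56, 58, 62, 81, 84, 85, 88, 92]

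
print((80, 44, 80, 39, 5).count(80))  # 2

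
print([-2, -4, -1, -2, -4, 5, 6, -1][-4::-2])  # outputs [-4, -1, -2]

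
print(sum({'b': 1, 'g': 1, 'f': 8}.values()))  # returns 10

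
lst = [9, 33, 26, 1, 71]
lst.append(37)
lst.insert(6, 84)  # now [9, 33, 26, 1, 71, 37, 84]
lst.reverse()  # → [84, 37, 71, 1, 26, 33, 9]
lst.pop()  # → 9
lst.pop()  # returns 33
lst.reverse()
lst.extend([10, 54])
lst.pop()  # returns 54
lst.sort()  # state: [1, 10, 26, 37, 71, 84]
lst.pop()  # 84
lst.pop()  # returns 71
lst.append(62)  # [1, 10, 26, 37, 62]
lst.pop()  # 62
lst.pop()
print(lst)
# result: [1, 10, 26]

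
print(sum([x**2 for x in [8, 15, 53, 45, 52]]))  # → 7827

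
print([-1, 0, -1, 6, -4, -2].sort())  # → None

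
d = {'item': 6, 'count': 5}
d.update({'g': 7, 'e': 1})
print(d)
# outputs {'item': 6, 'count': 5, 'g': 7, 'e': 1}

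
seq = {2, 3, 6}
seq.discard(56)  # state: {2, 3, 6}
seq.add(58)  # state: {2, 3, 6, 58}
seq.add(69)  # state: {2, 3, 6, 58, 69}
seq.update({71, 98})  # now {2, 3, 6, 58, 69, 71, 98}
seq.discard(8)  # {2, 3, 6, 58, 69, 71, 98}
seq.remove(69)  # {2, 3, 6, 58, 71, 98}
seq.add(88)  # {2, 3, 6, 58, 71, 88, 98}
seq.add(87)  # {2, 3, 6, 58, 71, 87, 88, 98}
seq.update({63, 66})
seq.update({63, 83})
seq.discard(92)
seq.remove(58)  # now {2, 3, 6, 63, 66, 71, 83, 87, 88, 98}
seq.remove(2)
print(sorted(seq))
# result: [3, 6, 63, 66, 71, 83, 87, 88, 98]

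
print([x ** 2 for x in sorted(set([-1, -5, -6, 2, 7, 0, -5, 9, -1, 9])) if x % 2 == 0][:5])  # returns [36, 0, 4]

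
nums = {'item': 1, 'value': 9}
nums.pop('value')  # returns 9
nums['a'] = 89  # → {'item': 1, 'a': 89}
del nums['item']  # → {'a': 89}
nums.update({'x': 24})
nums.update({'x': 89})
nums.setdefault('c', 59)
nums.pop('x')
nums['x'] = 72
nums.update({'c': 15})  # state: {'a': 89, 'c': 15, 'x': 72}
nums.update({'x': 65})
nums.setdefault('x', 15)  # 65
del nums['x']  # {'a': 89, 'c': 15}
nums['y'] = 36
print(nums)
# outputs {'a': 89, 'c': 15, 'y': 36}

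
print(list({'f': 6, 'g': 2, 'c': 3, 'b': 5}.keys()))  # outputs ['f', 'g', 'c', 'b']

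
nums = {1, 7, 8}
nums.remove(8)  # {1, 7}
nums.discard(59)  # {1, 7}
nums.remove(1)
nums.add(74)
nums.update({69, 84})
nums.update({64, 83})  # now {7, 64, 69, 74, 83, 84}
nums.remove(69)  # {7, 64, 74, 83, 84}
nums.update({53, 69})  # {7, 53, 64, 69, 74, 83, 84}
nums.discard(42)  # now {7, 53, 64, 69, 74, 83, 84}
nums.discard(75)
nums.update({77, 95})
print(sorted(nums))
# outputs [7, 53, 64, 69, 74, 77, 83, 84, 95]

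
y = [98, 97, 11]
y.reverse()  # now [11, 97, 98]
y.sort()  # [11, 97, 98]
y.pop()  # 98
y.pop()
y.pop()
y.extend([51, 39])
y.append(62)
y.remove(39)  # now [51, 62]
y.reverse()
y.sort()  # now [51, 62]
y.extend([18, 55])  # [51, 62, 18, 55]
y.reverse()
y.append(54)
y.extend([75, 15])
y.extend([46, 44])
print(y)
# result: [55, 18, 62, 51, 54, 75, 15, 46, 44]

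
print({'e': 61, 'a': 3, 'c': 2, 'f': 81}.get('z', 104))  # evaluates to 104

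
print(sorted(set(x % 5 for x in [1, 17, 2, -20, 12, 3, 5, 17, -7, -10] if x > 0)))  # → [0, 1, 2, 3]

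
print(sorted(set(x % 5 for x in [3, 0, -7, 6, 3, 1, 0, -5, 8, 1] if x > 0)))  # [1, 3]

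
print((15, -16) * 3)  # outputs (15, -16, 15, -16, 15, -16)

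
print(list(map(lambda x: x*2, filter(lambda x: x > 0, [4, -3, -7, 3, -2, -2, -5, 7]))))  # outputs [8, 6, 14]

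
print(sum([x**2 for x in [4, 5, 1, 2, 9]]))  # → 127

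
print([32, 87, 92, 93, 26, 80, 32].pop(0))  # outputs 32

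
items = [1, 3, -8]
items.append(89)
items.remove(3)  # [1, -8, 89]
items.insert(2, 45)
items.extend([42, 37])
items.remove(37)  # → [1, -8, 45, 89, 42]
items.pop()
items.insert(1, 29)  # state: [1, 29, -8, 45, 89]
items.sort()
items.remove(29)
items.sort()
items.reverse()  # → [89, 45, 1, -8]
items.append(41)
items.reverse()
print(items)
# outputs [41, -8, 1, 45, 89]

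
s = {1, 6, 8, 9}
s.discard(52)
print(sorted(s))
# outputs [1, 6, 8, 9]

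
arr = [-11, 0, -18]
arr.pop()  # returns -18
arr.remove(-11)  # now [0]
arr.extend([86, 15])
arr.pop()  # 15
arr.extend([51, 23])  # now [0, 86, 51, 23]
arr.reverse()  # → [23, 51, 86, 0]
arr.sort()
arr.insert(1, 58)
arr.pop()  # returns 86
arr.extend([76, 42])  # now [0, 58, 23, 51, 76, 42]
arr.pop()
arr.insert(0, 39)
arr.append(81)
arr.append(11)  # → [39, 0, 58, 23, 51, 76, 81, 11]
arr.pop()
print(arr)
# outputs [39, 0, 58, 23, 51, 76, 81]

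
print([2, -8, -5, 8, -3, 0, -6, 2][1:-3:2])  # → [-8, 8]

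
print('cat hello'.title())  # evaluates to Cat Hello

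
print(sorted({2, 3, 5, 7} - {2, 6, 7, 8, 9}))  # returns [3, 5]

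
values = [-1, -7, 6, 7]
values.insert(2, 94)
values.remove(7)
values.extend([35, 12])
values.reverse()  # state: [12, 35, 6, 94, -7, -1]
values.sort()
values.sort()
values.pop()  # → 94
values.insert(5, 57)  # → [-7, -1, 6, 12, 35, 57]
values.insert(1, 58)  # [-7, 58, -1, 6, 12, 35, 57]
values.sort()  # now [-7, -1, 6, 12, 35, 57, 58]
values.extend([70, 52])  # [-7, -1, 6, 12, 35, 57, 58, 70, 52]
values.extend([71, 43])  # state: [-7, -1, 6, 12, 35, 57, 58, 70, 52, 71, 43]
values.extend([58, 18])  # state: [-7, -1, 6, 12, 35, 57, 58, 70, 52, 71, 43, 58, 18]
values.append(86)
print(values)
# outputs [-7, -1, 6, 12, 35, 57, 58, 70, 52, 71, 43, 58, 18, 86]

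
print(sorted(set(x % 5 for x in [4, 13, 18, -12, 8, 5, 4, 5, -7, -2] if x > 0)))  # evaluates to [0, 3, 4]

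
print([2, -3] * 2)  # [2, -3, 2, -3]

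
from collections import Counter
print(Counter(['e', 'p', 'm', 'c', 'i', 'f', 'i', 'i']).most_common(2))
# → [('i', 3), ('e', 1)]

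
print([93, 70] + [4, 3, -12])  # [93, 70, 4, 3, -12]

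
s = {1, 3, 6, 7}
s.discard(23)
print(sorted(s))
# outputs [1, 3, 6, 7]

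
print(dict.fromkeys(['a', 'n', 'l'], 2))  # {'a': 2, 'n': 2, 'l': 2}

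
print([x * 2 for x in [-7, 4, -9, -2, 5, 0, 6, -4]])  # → [-14, 8, -18, -4, 10, 0, 12, -8]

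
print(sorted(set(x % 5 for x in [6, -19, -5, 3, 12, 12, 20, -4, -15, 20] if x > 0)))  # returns [0, 1, 2, 3]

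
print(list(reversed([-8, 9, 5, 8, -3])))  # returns [-3, 8, 5, 9, -8]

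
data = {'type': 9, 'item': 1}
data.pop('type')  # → 9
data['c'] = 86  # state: {'item': 1, 'c': 86}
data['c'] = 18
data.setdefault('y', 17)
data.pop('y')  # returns 17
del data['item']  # {'c': 18}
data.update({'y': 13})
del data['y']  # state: {'c': 18}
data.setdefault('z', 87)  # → 87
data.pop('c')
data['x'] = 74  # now {'z': 87, 'x': 74}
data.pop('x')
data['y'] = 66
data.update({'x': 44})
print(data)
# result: {'z': 87, 'y': 66, 'x': 44}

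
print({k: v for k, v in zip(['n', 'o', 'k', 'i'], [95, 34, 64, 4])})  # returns {'n': 95, 'o': 34, 'k': 64, 'i': 4}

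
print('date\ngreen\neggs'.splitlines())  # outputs ['date', 'green', 'eggs']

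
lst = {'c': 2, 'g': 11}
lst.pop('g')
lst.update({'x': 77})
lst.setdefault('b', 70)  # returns 70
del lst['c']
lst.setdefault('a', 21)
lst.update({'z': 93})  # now {'x': 77, 'b': 70, 'a': 21, 'z': 93}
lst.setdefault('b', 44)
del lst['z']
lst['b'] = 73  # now {'x': 77, 'b': 73, 'a': 21}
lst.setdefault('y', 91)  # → 91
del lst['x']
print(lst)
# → {'b': 73, 'a': 21, 'y': 91}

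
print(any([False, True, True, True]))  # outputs True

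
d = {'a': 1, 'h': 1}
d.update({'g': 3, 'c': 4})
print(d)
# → {'a': 1, 'h': 1, 'g': 3, 'c': 4}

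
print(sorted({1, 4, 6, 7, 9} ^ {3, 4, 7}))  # [1, 3, 6, 9]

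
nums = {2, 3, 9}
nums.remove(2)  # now {3, 9}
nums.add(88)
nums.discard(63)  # {3, 9, 88}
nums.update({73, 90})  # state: {3, 9, 73, 88, 90}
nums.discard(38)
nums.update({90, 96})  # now {3, 9, 73, 88, 90, 96}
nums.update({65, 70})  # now {3, 9, 65, 70, 73, 88, 90, 96}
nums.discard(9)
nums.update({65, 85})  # {3, 65, 70, 73, 85, 88, 90, 96}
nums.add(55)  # {3, 55, 65, 70, 73, 85, 88, 90, 96}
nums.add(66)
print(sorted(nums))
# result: [3, 55, 65, 66, 70, 73, 85, 88, 90, 96]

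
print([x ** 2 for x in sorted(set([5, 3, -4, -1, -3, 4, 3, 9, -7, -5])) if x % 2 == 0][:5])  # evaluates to [16, 16]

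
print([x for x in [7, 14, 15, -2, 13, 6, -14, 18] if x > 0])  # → [7, 14, 15, 13, 6, 18]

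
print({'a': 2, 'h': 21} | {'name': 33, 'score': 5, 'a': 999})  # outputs {'a': 999, 'h': 21, 'name': 33, 'score': 5}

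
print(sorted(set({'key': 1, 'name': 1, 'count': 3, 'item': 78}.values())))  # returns [1, 3, 78]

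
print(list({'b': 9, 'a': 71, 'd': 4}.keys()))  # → ['b', 'a', 'd']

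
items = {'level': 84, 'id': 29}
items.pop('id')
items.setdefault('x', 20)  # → 20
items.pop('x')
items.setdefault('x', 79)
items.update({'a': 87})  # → {'level': 84, 'x': 79, 'a': 87}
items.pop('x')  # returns 79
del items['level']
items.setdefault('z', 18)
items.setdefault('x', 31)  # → 31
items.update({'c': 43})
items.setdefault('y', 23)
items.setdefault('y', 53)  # 23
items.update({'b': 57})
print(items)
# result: {'a': 87, 'z': 18, 'x': 31, 'c': 43, 'y': 23, 'b': 57}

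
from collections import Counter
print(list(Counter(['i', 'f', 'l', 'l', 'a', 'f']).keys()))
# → ['i', 'f', 'l', 'a']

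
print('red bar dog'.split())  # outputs ['red', 'bar', 'dog']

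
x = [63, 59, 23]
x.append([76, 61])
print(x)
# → [63, 59, 23, [76, 61]]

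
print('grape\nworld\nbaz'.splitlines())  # ['grape', 'world', 'baz']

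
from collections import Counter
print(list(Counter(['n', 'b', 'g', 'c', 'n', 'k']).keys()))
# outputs ['n', 'b', 'g', 'c', 'k']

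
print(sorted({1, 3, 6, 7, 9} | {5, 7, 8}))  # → [1, 3, 5, 6, 7, 8, 9]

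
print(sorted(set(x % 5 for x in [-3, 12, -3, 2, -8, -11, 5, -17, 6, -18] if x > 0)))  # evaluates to [0, 1, 2]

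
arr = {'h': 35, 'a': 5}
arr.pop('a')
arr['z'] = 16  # {'h': 35, 'z': 16}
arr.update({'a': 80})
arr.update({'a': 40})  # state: {'h': 35, 'z': 16, 'a': 40}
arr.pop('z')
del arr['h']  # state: {'a': 40}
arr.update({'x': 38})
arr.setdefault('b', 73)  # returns 73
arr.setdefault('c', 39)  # 39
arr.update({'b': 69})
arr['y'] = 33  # {'a': 40, 'x': 38, 'b': 69, 'c': 39, 'y': 33}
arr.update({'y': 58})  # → {'a': 40, 'x': 38, 'b': 69, 'c': 39, 'y': 58}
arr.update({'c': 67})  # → {'a': 40, 'x': 38, 'b': 69, 'c': 67, 'y': 58}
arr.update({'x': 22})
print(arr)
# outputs {'a': 40, 'x': 22, 'b': 69, 'c': 67, 'y': 58}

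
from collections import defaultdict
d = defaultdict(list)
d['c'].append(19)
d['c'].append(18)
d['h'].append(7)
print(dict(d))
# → {'c': [19, 18], 'h': [7]}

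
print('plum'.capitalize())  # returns Plum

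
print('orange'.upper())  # ORANGE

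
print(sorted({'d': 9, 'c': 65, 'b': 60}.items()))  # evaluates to [('b', 60), ('c', 65), ('d', 9)]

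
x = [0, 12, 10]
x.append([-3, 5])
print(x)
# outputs [0, 12, 10, [-3, 5]]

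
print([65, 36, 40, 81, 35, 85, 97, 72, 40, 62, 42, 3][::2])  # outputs [65, 40, 35, 97, 40, 42]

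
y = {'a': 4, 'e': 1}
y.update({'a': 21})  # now {'a': 21, 'e': 1}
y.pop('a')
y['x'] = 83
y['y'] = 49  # {'e': 1, 'x': 83, 'y': 49}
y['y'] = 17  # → {'e': 1, 'x': 83, 'y': 17}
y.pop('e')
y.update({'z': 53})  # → {'x': 83, 'y': 17, 'z': 53}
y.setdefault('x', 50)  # 83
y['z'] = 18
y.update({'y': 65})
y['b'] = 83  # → {'x': 83, 'y': 65, 'z': 18, 'b': 83}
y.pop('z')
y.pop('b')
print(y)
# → {'x': 83, 'y': 65}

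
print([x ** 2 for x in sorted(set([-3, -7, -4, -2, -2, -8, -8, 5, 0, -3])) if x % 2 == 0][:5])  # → [64, 16, 4, 0]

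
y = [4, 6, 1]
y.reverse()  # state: [1, 6, 4]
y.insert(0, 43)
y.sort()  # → [1, 4, 6, 43]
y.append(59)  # [1, 4, 6, 43, 59]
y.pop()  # 59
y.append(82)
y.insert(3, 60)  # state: [1, 4, 6, 60, 43, 82]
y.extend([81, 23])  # [1, 4, 6, 60, 43, 82, 81, 23]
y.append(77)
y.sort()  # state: [1, 4, 6, 23, 43, 60, 77, 81, 82]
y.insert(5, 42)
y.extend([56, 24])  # [1, 4, 6, 23, 43, 42, 60, 77, 81, 82, 56, 24]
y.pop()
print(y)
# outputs [1, 4, 6, 23, 43, 42, 60, 77, 81, 82, 56]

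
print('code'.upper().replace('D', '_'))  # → CO_E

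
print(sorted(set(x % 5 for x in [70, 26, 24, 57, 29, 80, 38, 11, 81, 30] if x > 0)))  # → [0, 1, 2, 3, 4]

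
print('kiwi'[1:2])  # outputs i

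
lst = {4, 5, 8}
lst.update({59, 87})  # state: {4, 5, 8, 59, 87}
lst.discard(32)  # {4, 5, 8, 59, 87}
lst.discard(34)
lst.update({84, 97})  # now {4, 5, 8, 59, 84, 87, 97}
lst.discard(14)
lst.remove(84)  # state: {4, 5, 8, 59, 87, 97}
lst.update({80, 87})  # {4, 5, 8, 59, 80, 87, 97}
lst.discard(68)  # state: {4, 5, 8, 59, 80, 87, 97}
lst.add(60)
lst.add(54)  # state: {4, 5, 8, 54, 59, 60, 80, 87, 97}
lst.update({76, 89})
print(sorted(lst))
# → [4, 5, 8, 54, 59, 60, 76, 80, 87, 89, 97]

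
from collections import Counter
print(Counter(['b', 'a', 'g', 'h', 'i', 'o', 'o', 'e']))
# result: Counter({'o': 2, 'b': 1, 'a': 1, 'g': 1, 'h': 1, 'i': 1, 'e': 1})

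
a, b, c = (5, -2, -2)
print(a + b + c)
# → 1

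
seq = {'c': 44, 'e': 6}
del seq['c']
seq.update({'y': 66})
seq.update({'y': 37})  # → {'e': 6, 'y': 37}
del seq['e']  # {'y': 37}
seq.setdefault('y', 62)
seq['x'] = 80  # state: {'y': 37, 'x': 80}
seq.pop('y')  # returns 37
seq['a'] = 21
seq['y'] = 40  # {'x': 80, 'a': 21, 'y': 40}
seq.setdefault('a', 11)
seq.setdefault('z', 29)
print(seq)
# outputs {'x': 80, 'a': 21, 'y': 40, 'z': 29}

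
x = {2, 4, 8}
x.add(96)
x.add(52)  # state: {2, 4, 8, 52, 96}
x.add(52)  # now {2, 4, 8, 52, 96}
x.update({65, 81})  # {2, 4, 8, 52, 65, 81, 96}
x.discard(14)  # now {2, 4, 8, 52, 65, 81, 96}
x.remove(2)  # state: {4, 8, 52, 65, 81, 96}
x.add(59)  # {4, 8, 52, 59, 65, 81, 96}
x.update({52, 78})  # {4, 8, 52, 59, 65, 78, 81, 96}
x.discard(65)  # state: {4, 8, 52, 59, 78, 81, 96}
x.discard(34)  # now {4, 8, 52, 59, 78, 81, 96}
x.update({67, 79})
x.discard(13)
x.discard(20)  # {4, 8, 52, 59, 67, 78, 79, 81, 96}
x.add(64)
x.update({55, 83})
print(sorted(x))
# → [4, 8, 52, 55, 59, 64, 67, 78, 79, 81, 83, 96]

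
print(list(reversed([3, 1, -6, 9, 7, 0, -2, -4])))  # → [-4, -2, 0, 7, 9, -6, 1, 3]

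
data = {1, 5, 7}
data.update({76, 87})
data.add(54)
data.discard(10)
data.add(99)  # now {1, 5, 7, 54, 76, 87, 99}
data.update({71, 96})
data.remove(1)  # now {5, 7, 54, 71, 76, 87, 96, 99}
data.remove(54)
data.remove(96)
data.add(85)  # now {5, 7, 71, 76, 85, 87, 99}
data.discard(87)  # {5, 7, 71, 76, 85, 99}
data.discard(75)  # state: {5, 7, 71, 76, 85, 99}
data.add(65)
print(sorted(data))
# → [5, 7, 65, 71, 76, 85, 99]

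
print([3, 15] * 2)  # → [3, 15, 3, 15]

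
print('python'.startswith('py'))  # True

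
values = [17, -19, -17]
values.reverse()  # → [-17, -19, 17]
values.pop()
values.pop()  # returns -19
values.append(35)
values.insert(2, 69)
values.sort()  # [-17, 35, 69]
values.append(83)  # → [-17, 35, 69, 83]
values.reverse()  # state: [83, 69, 35, -17]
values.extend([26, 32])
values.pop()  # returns 32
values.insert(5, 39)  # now [83, 69, 35, -17, 26, 39]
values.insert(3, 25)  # [83, 69, 35, 25, -17, 26, 39]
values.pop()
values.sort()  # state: [-17, 25, 26, 35, 69, 83]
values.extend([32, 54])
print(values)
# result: [-17, 25, 26, 35, 69, 83, 32, 54]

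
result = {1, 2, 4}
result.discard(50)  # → {1, 2, 4}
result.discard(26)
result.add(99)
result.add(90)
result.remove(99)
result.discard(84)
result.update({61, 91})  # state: {1, 2, 4, 61, 90, 91}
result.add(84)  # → {1, 2, 4, 61, 84, 90, 91}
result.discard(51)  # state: {1, 2, 4, 61, 84, 90, 91}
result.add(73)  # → {1, 2, 4, 61, 73, 84, 90, 91}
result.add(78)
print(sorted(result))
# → [1, 2, 4, 61, 73, 78, 84, 90, 91]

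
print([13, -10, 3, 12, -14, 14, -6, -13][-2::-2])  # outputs [-6, -14, 3, 13]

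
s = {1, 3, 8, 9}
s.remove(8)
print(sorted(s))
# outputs [1, 3, 9]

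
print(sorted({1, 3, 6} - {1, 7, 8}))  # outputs [3, 6]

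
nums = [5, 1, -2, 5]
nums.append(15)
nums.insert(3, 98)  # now [5, 1, -2, 98, 5, 15]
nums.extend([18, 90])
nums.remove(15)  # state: [5, 1, -2, 98, 5, 18, 90]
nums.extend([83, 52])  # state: [5, 1, -2, 98, 5, 18, 90, 83, 52]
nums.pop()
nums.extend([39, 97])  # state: [5, 1, -2, 98, 5, 18, 90, 83, 39, 97]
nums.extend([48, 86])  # [5, 1, -2, 98, 5, 18, 90, 83, 39, 97, 48, 86]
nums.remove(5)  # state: [1, -2, 98, 5, 18, 90, 83, 39, 97, 48, 86]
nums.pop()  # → 86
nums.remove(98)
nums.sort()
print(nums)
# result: [-2, 1, 5, 18, 39, 48, 83, 90, 97]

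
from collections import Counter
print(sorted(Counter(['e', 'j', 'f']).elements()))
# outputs ['e', 'f', 'j']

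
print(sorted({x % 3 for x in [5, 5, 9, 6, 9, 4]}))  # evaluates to [0, 1, 2]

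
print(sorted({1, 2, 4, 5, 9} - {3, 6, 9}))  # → [1, 2, 4, 5]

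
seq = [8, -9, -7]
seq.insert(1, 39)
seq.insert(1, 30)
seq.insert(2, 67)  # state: [8, 30, 67, 39, -9, -7]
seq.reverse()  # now [-7, -9, 39, 67, 30, 8]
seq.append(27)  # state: [-7, -9, 39, 67, 30, 8, 27]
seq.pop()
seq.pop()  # 8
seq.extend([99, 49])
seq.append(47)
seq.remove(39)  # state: [-7, -9, 67, 30, 99, 49, 47]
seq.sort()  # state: [-9, -7, 30, 47, 49, 67, 99]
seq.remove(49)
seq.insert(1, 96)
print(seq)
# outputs [-9, 96, -7, 30, 47, 67, 99]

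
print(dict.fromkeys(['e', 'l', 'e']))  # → {'e': None, 'l': None}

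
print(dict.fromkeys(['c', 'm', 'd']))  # {'c': None, 'm': None, 'd': None}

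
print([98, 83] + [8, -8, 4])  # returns [98, 83, 8, -8, 4]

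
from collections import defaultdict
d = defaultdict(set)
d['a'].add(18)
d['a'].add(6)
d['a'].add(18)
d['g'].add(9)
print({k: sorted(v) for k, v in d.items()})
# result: {'a': [6, 18], 'g': [9]}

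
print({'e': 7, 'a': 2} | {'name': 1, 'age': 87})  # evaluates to {'e': 7, 'a': 2, 'name': 1, 'age': 87}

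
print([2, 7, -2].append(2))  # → None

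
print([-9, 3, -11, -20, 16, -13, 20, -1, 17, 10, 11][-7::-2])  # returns [16, -11, -9]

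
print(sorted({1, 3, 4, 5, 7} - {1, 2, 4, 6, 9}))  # [3, 5, 7]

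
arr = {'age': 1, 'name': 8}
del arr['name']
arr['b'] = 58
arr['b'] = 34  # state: {'age': 1, 'b': 34}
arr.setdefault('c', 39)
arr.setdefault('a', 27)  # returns 27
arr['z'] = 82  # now {'age': 1, 'b': 34, 'c': 39, 'a': 27, 'z': 82}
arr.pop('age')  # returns 1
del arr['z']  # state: {'b': 34, 'c': 39, 'a': 27}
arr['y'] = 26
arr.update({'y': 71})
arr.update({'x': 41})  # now {'b': 34, 'c': 39, 'a': 27, 'y': 71, 'x': 41}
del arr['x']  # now {'b': 34, 'c': 39, 'a': 27, 'y': 71}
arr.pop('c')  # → 39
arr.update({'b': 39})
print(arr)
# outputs {'b': 39, 'a': 27, 'y': 71}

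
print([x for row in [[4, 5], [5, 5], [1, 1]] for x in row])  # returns [4, 5, 5, 5, 1, 1]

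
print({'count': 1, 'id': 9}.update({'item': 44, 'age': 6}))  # None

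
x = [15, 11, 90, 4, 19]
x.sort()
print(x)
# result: [4, 11, 15, 19, 90]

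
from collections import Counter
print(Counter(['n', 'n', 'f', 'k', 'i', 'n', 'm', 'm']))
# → Counter({'n': 3, 'm': 2, 'f': 1, 'k': 1, 'i': 1})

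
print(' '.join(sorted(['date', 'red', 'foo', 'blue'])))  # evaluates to blue date foo red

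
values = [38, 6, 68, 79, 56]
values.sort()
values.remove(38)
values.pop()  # 79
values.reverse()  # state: [68, 56, 6]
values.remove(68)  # [56, 6]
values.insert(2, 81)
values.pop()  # 81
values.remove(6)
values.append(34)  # [56, 34]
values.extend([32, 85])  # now [56, 34, 32, 85]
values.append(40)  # [56, 34, 32, 85, 40]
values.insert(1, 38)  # [56, 38, 34, 32, 85, 40]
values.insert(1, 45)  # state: [56, 45, 38, 34, 32, 85, 40]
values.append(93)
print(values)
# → [56, 45, 38, 34, 32, 85, 40, 93]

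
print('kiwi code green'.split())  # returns ['kiwi', 'code', 'green']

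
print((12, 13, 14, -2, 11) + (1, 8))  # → (12, 13, 14, -2, 11, 1, 8)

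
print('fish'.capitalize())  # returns Fish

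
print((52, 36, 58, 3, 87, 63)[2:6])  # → (58, 3, 87, 63)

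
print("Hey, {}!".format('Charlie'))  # Hey, Charlie!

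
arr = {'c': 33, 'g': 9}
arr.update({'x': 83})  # {'c': 33, 'g': 9, 'x': 83}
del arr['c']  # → {'g': 9, 'x': 83}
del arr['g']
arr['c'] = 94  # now {'x': 83, 'c': 94}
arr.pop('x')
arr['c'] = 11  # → {'c': 11}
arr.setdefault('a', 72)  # 72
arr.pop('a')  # 72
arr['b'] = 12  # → {'c': 11, 'b': 12}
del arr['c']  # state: {'b': 12}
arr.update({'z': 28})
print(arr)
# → {'b': 12, 'z': 28}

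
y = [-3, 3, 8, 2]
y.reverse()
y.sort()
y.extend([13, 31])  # [-3, 2, 3, 8, 13, 31]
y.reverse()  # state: [31, 13, 8, 3, 2, -3]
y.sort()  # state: [-3, 2, 3, 8, 13, 31]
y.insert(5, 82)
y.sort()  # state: [-3, 2, 3, 8, 13, 31, 82]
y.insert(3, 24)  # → [-3, 2, 3, 24, 8, 13, 31, 82]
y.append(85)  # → [-3, 2, 3, 24, 8, 13, 31, 82, 85]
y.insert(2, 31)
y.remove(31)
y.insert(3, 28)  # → [-3, 2, 3, 28, 24, 8, 13, 31, 82, 85]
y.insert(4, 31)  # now [-3, 2, 3, 28, 31, 24, 8, 13, 31, 82, 85]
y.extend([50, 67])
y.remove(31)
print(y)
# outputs [-3, 2, 3, 28, 24, 8, 13, 31, 82, 85, 50, 67]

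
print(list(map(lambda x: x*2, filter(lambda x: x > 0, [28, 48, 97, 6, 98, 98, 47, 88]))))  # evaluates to [56, 96, 194, 12, 196, 196, 94, 176]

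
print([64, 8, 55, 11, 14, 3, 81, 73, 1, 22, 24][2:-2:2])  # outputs [55, 14, 81, 1]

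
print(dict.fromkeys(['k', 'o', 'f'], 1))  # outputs {'k': 1, 'o': 1, 'f': 1}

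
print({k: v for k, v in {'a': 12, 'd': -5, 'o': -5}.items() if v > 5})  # {'a': 12}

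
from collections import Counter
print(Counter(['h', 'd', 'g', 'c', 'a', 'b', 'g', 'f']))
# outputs Counter({'g': 2, 'h': 1, 'd': 1, 'c': 1, 'a': 1, 'b': 1, 'f': 1})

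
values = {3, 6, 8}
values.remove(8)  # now {3, 6}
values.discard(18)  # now {3, 6}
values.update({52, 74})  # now {3, 6, 52, 74}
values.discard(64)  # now {3, 6, 52, 74}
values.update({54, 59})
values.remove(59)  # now {3, 6, 52, 54, 74}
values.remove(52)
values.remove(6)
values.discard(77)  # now {3, 54, 74}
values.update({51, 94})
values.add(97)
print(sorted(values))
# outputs [3, 51, 54, 74, 94, 97]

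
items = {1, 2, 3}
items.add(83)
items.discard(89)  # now {1, 2, 3, 83}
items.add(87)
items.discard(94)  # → {1, 2, 3, 83, 87}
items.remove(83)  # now {1, 2, 3, 87}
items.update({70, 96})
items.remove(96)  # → {1, 2, 3, 70, 87}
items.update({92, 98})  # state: {1, 2, 3, 70, 87, 92, 98}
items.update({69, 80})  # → {1, 2, 3, 69, 70, 80, 87, 92, 98}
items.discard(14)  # {1, 2, 3, 69, 70, 80, 87, 92, 98}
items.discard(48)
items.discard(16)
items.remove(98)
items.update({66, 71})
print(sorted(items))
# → [1, 2, 3, 66, 69, 70, 71, 80, 87, 92]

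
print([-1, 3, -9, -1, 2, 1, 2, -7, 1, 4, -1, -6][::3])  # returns [-1, -1, 2, 4]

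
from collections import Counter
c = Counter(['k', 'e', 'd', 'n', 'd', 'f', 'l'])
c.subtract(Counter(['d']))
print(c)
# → Counter({'k': 1, 'e': 1, 'd': 1, 'n': 1, 'f': 1, 'l': 1})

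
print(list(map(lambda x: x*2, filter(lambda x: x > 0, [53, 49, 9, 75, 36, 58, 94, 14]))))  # [106, 98, 18, 150, 72, 116, 188, 28]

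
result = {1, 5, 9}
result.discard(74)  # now {1, 5, 9}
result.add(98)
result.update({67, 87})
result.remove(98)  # {1, 5, 9, 67, 87}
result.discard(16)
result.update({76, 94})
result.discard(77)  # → {1, 5, 9, 67, 76, 87, 94}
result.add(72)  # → {1, 5, 9, 67, 72, 76, 87, 94}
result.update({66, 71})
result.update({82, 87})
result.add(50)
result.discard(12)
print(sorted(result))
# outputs [1, 5, 9, 50, 66, 67, 71, 72, 76, 82, 87, 94]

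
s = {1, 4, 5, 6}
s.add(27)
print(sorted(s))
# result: [1, 4, 5, 6, 27]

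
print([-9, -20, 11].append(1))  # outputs None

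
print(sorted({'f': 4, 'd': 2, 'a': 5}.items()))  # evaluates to [('a', 5), ('d', 2), ('f', 4)]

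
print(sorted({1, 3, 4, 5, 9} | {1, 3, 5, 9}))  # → [1, 3, 4, 5, 9]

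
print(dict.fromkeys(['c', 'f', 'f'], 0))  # {'c': 0, 'f': 0}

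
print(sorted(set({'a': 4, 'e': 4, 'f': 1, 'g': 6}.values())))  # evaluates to [1, 4, 6]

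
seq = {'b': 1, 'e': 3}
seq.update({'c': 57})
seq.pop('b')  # 1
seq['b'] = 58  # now {'e': 3, 'c': 57, 'b': 58}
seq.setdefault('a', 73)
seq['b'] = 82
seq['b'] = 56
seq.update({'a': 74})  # {'e': 3, 'c': 57, 'b': 56, 'a': 74}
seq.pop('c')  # 57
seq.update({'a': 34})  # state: {'e': 3, 'b': 56, 'a': 34}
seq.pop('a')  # 34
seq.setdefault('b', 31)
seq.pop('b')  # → 56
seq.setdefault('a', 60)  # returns 60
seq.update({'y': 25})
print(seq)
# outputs {'e': 3, 'a': 60, 'y': 25}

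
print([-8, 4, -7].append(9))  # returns None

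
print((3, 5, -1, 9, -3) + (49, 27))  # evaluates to (3, 5, -1, 9, -3, 49, 27)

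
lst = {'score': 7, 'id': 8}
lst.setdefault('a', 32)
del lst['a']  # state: {'score': 7, 'id': 8}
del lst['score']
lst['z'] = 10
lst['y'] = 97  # {'id': 8, 'z': 10, 'y': 97}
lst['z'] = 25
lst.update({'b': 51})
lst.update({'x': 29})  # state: {'id': 8, 'z': 25, 'y': 97, 'b': 51, 'x': 29}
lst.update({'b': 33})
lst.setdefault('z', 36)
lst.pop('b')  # 33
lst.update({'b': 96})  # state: {'id': 8, 'z': 25, 'y': 97, 'x': 29, 'b': 96}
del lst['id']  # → {'z': 25, 'y': 97, 'x': 29, 'b': 96}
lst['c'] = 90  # {'z': 25, 'y': 97, 'x': 29, 'b': 96, 'c': 90}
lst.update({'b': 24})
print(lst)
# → {'z': 25, 'y': 97, 'x': 29, 'b': 24, 'c': 90}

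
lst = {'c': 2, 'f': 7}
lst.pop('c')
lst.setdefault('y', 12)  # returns 12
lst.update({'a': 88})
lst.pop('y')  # 12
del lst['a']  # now {'f': 7}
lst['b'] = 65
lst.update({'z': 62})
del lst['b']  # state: {'f': 7, 'z': 62}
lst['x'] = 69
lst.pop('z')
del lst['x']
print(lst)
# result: {'f': 7}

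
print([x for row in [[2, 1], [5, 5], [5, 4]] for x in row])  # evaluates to [2, 1, 5, 5, 5, 4]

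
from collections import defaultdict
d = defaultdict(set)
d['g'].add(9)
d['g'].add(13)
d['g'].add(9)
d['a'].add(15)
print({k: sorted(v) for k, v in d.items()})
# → {'g': [9, 13], 'a': [15]}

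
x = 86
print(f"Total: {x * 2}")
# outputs Total: 172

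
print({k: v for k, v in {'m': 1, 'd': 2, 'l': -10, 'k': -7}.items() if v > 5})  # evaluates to {}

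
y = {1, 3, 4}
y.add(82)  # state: {1, 3, 4, 82}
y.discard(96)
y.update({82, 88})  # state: {1, 3, 4, 82, 88}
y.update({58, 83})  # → {1, 3, 4, 58, 82, 83, 88}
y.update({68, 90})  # {1, 3, 4, 58, 68, 82, 83, 88, 90}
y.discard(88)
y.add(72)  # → {1, 3, 4, 58, 68, 72, 82, 83, 90}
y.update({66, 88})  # {1, 3, 4, 58, 66, 68, 72, 82, 83, 88, 90}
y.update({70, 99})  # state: {1, 3, 4, 58, 66, 68, 70, 72, 82, 83, 88, 90, 99}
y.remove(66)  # {1, 3, 4, 58, 68, 70, 72, 82, 83, 88, 90, 99}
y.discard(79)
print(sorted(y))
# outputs [1, 3, 4, 58, 68, 70, 72, 82, 83, 88, 90, 99]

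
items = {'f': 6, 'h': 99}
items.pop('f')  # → 6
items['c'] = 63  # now {'h': 99, 'c': 63}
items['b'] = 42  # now {'h': 99, 'c': 63, 'b': 42}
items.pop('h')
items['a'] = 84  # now {'c': 63, 'b': 42, 'a': 84}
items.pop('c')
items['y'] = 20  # {'b': 42, 'a': 84, 'y': 20}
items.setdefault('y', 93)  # 20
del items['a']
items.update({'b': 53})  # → {'b': 53, 'y': 20}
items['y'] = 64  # {'b': 53, 'y': 64}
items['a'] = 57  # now {'b': 53, 'y': 64, 'a': 57}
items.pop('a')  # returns 57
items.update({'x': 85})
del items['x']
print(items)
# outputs {'b': 53, 'y': 64}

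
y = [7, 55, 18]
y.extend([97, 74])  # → [7, 55, 18, 97, 74]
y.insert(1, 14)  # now [7, 14, 55, 18, 97, 74]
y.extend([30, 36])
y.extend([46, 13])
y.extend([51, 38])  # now [7, 14, 55, 18, 97, 74, 30, 36, 46, 13, 51, 38]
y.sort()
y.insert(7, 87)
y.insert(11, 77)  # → [7, 13, 14, 18, 30, 36, 38, 87, 46, 51, 55, 77, 74, 97]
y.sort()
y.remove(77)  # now [7, 13, 14, 18, 30, 36, 38, 46, 51, 55, 74, 87, 97]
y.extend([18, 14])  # [7, 13, 14, 18, 30, 36, 38, 46, 51, 55, 74, 87, 97, 18, 14]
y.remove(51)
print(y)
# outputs [7, 13, 14, 18, 30, 36, 38, 46, 55, 74, 87, 97, 18, 14]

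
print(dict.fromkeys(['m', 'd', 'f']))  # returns {'m': None, 'd': None, 'f': None}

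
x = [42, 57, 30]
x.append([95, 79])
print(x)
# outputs [42, 57, 30, [95, 79]]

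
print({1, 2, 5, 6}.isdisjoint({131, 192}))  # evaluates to True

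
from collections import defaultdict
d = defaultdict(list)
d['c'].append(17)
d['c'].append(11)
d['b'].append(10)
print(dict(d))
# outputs {'c': [17, 11], 'b': [10]}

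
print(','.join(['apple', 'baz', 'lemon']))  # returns apple,baz,lemon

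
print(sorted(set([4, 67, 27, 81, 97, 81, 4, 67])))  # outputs [4, 27, 67, 81, 97]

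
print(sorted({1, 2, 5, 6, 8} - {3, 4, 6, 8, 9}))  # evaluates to [1, 2, 5]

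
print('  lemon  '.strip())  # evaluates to lemon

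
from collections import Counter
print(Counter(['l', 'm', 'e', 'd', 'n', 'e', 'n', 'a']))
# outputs Counter({'e': 2, 'n': 2, 'l': 1, 'm': 1, 'd': 1, 'a': 1})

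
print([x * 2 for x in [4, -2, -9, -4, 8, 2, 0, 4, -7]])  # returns [8, -4, -18, -8, 16, 4, 0, 8, -14]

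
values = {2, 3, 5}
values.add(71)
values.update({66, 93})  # {2, 3, 5, 66, 71, 93}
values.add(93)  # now {2, 3, 5, 66, 71, 93}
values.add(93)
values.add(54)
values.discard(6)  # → {2, 3, 5, 54, 66, 71, 93}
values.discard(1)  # {2, 3, 5, 54, 66, 71, 93}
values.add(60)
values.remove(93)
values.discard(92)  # {2, 3, 5, 54, 60, 66, 71}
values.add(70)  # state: {2, 3, 5, 54, 60, 66, 70, 71}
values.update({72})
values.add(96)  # {2, 3, 5, 54, 60, 66, 70, 71, 72, 96}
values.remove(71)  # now {2, 3, 5, 54, 60, 66, 70, 72, 96}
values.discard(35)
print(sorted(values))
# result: [2, 3, 5, 54, 60, 66, 70, 72, 96]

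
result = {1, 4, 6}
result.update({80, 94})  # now {1, 4, 6, 80, 94}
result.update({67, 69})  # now {1, 4, 6, 67, 69, 80, 94}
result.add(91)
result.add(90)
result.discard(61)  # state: {1, 4, 6, 67, 69, 80, 90, 91, 94}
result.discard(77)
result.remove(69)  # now {1, 4, 6, 67, 80, 90, 91, 94}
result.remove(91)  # {1, 4, 6, 67, 80, 90, 94}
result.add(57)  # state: {1, 4, 6, 57, 67, 80, 90, 94}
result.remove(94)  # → {1, 4, 6, 57, 67, 80, 90}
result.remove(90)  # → {1, 4, 6, 57, 67, 80}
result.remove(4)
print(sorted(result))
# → [1, 6, 57, 67, 80]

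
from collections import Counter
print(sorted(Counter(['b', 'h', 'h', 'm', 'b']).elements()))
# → ['b', 'b', 'h', 'h', 'm']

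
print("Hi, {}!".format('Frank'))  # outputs Hi, Frank!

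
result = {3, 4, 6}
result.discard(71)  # {3, 4, 6}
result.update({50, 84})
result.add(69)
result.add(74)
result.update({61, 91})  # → {3, 4, 6, 50, 61, 69, 74, 84, 91}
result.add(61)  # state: {3, 4, 6, 50, 61, 69, 74, 84, 91}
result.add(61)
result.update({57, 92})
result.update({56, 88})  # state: {3, 4, 6, 50, 56, 57, 61, 69, 74, 84, 88, 91, 92}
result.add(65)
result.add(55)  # {3, 4, 6, 50, 55, 56, 57, 61, 65, 69, 74, 84, 88, 91, 92}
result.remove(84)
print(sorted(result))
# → [3, 4, 6, 50, 55, 56, 57, 61, 65, 69, 74, 88, 91, 92]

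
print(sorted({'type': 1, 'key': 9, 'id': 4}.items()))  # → [('id', 4), ('key', 9), ('type', 1)]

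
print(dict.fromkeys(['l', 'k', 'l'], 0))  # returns {'l': 0, 'k': 0}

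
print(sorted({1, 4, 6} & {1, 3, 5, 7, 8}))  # [1]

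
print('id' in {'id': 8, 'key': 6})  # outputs True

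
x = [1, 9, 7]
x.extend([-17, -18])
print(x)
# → [1, 9, 7, -17, -18]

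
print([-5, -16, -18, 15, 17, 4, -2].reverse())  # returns None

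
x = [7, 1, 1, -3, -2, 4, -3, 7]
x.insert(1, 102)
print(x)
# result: [7, 102, 1, 1, -3, -2, 4, -3, 7]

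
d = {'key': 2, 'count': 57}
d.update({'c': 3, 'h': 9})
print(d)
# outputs {'key': 2, 'count': 57, 'c': 3, 'h': 9}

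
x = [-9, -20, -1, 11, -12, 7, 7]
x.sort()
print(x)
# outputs [-20, -12, -9, -1, 7, 7, 11]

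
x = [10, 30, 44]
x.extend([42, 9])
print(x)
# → [10, 30, 44, 42, 9]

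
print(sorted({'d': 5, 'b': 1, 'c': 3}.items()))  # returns [('b', 1), ('c', 3), ('d', 5)]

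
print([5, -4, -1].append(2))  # None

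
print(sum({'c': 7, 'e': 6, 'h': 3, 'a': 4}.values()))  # 20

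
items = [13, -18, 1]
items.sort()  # [-18, 1, 13]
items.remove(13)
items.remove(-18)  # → [1]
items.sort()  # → [1]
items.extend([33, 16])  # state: [1, 33, 16]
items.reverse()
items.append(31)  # [16, 33, 1, 31]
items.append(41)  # [16, 33, 1, 31, 41]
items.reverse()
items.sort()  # [1, 16, 31, 33, 41]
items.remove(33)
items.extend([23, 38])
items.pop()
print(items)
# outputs [1, 16, 31, 41, 23]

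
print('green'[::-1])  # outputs neerg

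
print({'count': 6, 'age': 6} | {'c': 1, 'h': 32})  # {'count': 6, 'age': 6, 'c': 1, 'h': 32}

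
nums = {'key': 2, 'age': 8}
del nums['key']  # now {'age': 8}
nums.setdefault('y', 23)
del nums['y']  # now {'age': 8}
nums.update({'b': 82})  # {'age': 8, 'b': 82}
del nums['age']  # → {'b': 82}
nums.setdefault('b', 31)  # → 82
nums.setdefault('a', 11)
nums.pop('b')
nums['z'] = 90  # {'a': 11, 'z': 90}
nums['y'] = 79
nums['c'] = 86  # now {'a': 11, 'z': 90, 'y': 79, 'c': 86}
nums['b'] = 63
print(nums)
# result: {'a': 11, 'z': 90, 'y': 79, 'c': 86, 'b': 63}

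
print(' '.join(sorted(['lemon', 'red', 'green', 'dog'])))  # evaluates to dog green lemon red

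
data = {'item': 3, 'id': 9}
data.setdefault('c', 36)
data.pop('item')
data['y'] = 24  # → {'id': 9, 'c': 36, 'y': 24}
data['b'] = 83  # {'id': 9, 'c': 36, 'y': 24, 'b': 83}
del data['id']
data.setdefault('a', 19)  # 19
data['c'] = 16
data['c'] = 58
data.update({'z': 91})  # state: {'c': 58, 'y': 24, 'b': 83, 'a': 19, 'z': 91}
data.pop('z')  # 91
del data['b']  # {'c': 58, 'y': 24, 'a': 19}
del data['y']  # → {'c': 58, 'a': 19}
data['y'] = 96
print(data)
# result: {'c': 58, 'a': 19, 'y': 96}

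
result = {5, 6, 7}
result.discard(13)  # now {5, 6, 7}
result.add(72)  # {5, 6, 7, 72}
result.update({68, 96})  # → {5, 6, 7, 68, 72, 96}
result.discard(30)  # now {5, 6, 7, 68, 72, 96}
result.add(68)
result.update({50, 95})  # {5, 6, 7, 50, 68, 72, 95, 96}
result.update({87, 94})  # {5, 6, 7, 50, 68, 72, 87, 94, 95, 96}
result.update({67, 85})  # {5, 6, 7, 50, 67, 68, 72, 85, 87, 94, 95, 96}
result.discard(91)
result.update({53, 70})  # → {5, 6, 7, 50, 53, 67, 68, 70, 72, 85, 87, 94, 95, 96}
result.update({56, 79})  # {5, 6, 7, 50, 53, 56, 67, 68, 70, 72, 79, 85, 87, 94, 95, 96}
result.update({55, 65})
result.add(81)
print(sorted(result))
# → [5, 6, 7, 50, 53, 55, 56, 65, 67, 68, 70, 72, 79, 81, 85, 87, 94, 95, 96]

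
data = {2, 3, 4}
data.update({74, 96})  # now {2, 3, 4, 74, 96}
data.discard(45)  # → {2, 3, 4, 74, 96}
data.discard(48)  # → {2, 3, 4, 74, 96}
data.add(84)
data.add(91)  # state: {2, 3, 4, 74, 84, 91, 96}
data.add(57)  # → {2, 3, 4, 57, 74, 84, 91, 96}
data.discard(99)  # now {2, 3, 4, 57, 74, 84, 91, 96}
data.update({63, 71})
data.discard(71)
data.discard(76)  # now {2, 3, 4, 57, 63, 74, 84, 91, 96}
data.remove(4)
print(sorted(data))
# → [2, 3, 57, 63, 74, 84, 91, 96]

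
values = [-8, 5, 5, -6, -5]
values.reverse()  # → [-5, -6, 5, 5, -8]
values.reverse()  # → [-8, 5, 5, -6, -5]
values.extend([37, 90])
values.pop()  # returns 90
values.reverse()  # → [37, -5, -6, 5, 5, -8]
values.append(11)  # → [37, -5, -6, 5, 5, -8, 11]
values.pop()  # 11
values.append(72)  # [37, -5, -6, 5, 5, -8, 72]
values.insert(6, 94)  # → [37, -5, -6, 5, 5, -8, 94, 72]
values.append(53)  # [37, -5, -6, 5, 5, -8, 94, 72, 53]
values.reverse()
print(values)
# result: [53, 72, 94, -8, 5, 5, -6, -5, 37]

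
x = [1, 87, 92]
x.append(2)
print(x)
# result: [1, 87, 92, 2]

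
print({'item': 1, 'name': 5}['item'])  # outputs 1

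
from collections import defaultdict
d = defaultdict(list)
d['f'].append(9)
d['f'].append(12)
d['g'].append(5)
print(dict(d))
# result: {'f': [9, 12], 'g': [5]}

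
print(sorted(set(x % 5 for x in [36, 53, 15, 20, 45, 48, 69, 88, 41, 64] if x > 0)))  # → [0, 1, 3, 4]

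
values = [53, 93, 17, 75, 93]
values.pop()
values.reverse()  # [75, 17, 93, 53]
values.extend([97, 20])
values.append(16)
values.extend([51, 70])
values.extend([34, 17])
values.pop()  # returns 17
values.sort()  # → [16, 17, 20, 34, 51, 53, 70, 75, 93, 97]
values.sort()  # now [16, 17, 20, 34, 51, 53, 70, 75, 93, 97]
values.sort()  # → [16, 17, 20, 34, 51, 53, 70, 75, 93, 97]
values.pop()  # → 97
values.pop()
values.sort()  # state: [16, 17, 20, 34, 51, 53, 70, 75]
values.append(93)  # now [16, 17, 20, 34, 51, 53, 70, 75, 93]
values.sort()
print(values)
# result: [16, 17, 20, 34, 51, 53, 70, 75, 93]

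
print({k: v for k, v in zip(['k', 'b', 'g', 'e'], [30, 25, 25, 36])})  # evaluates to {'k': 30, 'b': 25, 'g': 25, 'e': 36}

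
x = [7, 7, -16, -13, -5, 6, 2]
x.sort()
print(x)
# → [-16, -13, -5, 2, 6, 7, 7]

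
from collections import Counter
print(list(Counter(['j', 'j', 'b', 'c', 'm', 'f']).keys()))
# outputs ['j', 'b', 'c', 'm', 'f']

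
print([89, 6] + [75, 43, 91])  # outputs [89, 6, 75, 43, 91]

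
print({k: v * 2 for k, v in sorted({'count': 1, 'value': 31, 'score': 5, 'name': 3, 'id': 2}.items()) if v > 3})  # {'score': 10, 'value': 62}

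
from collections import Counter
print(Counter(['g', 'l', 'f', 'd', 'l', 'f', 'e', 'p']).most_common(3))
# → [('l', 2), ('f', 2), ('g', 1)]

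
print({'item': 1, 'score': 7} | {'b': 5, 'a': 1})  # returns {'item': 1, 'score': 7, 'b': 5, 'a': 1}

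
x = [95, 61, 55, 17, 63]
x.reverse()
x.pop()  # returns 95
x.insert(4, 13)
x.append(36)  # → [63, 17, 55, 61, 13, 36]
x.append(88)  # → [63, 17, 55, 61, 13, 36, 88]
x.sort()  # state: [13, 17, 36, 55, 61, 63, 88]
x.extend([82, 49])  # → [13, 17, 36, 55, 61, 63, 88, 82, 49]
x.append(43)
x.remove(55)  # [13, 17, 36, 61, 63, 88, 82, 49, 43]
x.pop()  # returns 43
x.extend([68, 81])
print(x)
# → [13, 17, 36, 61, 63, 88, 82, 49, 68, 81]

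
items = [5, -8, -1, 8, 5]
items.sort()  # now [-8, -1, 5, 5, 8]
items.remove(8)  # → [-8, -1, 5, 5]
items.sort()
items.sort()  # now [-8, -1, 5, 5]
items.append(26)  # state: [-8, -1, 5, 5, 26]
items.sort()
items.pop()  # 26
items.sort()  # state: [-8, -1, 5, 5]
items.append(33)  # [-8, -1, 5, 5, 33]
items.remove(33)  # [-8, -1, 5, 5]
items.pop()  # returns 5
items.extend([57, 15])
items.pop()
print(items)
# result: [-8, -1, 5, 57]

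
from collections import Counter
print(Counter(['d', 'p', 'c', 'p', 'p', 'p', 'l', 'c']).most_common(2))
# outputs [('p', 4), ('c', 2)]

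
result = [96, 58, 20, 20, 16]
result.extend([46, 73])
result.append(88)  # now [96, 58, 20, 20, 16, 46, 73, 88]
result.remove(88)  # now [96, 58, 20, 20, 16, 46, 73]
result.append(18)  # [96, 58, 20, 20, 16, 46, 73, 18]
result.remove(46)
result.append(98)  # [96, 58, 20, 20, 16, 73, 18, 98]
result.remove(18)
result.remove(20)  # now [96, 58, 20, 16, 73, 98]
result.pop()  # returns 98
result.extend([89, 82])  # [96, 58, 20, 16, 73, 89, 82]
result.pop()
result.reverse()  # [89, 73, 16, 20, 58, 96]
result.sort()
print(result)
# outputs [16, 20, 58, 73, 89, 96]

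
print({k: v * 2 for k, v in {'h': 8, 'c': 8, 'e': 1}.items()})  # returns {'h': 16, 'c': 16, 'e': 2}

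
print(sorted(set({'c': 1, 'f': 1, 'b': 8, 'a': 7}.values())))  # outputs [1, 7, 8]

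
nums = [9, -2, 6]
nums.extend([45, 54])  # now [9, -2, 6, 45, 54]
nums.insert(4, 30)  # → [9, -2, 6, 45, 30, 54]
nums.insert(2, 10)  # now [9, -2, 10, 6, 45, 30, 54]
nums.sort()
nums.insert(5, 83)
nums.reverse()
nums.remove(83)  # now [54, 45, 30, 10, 9, 6, -2]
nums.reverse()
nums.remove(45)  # [-2, 6, 9, 10, 30, 54]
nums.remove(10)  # [-2, 6, 9, 30, 54]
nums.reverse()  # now [54, 30, 9, 6, -2]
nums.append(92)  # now [54, 30, 9, 6, -2, 92]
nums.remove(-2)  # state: [54, 30, 9, 6, 92]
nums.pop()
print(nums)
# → [54, 30, 9, 6]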